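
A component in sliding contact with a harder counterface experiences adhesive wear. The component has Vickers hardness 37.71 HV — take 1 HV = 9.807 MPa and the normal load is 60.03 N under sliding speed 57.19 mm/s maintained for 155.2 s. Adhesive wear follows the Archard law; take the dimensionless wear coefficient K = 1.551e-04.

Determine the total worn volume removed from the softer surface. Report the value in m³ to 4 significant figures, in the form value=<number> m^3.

value=2.235e-10 m^3

The intermediates are printed rounded, and all arithmetic maintains full float precision, and one last rounding to 4 significant digits.
Sliding speed v = 57.19 mm/s = 0.05719 m/s. Total distance L = v·t = 0.05719 m/s × 155.2 s = 8.876 m.
Hardness H = 37.71 HV × 9.807 MPa/HV = 369.8 MPa = 3.698e+08 Pa.
Restated in SI base units: W = 60.03 N, H = 3.698e+08 Pa, K = 1.551e-04.
Worn volume V = K·W·L/H = 1.551e-04 · 60.03 · 8.876 / 3.698e+08 = 2.235e-10 m³.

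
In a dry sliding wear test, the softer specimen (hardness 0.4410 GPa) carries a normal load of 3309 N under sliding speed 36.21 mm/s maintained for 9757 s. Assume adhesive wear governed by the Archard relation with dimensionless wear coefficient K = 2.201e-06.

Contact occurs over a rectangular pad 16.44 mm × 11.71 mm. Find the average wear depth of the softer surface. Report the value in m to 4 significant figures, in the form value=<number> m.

value=3.031e-05 m

Printed values are rounded. The algebra maintains exact precision — a single final rounding to 4 significant figures.
Sliding speed v = 36.21 mm/s = 0.03621 m/s. Total distance L = v·t = 0.03621 m/s × 9757 s = 353.3 m.
Hardness H = 0.4410 GPa = 4.410e+08 Pa.
Pad sides 16.44 mm × 11.71 mm = 0.01644 m × 0.01171 m. Contact area A = 0.01644 m × 0.01171 m = 1.925e-04 m².
Collected in SI base units: W = 3309 N, H = 4.410e+08 Pa, K = 2.201e-06.
By Archard's law, V = K·W·L/H = 2.201e-06 · 3309 · 353.3 / 4.410e+08 = 5.835e-09 m³.
Average depth h = V/A = 5.835e-09 / 1.925e-04 = 3.031e-05 m.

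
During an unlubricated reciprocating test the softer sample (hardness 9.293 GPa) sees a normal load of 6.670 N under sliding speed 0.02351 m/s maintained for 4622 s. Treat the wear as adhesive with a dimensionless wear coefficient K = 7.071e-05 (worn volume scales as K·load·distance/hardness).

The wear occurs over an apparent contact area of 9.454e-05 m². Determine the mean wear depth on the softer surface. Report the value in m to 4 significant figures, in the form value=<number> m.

value=5.833e-08 m

All working math runs at full precision — the intermediates appear rounded. Rounded once at the end to four significant figures.
Convert: Sliding distance L = v·t = 0.02351 m/s × 4622 s = 108.7 m.
Convert: Hardness H = 9.293 GPa = 9.293e+09 Pa.
In SI base units: W = 6.670 N, H = 9.293e+09 Pa, K = 7.071e-05.
Archard relation: V = K·W·L/H = 7.071e-05 · 6.670 · 108.7 / 9.293e+09 = 5.515e-12 m³.
Average depth h = V/A = 5.515e-12 / 9.454e-05 = 5.833e-08 m.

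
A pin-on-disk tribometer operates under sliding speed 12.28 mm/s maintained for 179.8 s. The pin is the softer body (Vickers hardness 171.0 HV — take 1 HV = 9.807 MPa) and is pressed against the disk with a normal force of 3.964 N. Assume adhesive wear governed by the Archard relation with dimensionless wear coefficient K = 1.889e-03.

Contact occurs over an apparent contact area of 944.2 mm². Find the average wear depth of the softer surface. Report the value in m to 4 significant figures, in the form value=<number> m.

value=1.044e-08 m

Every step holds full precision — intermediate values appear rounded, and a single final rounding to 4 significant figures.
Convert: Sliding speed v = 12.28 mm/s = 0.01228 m/s. Total distance L = v·t = 0.01228 m/s × 179.8 s = 2.208 m.
Convert: Hardness H = 171.0 HV × 9.807 MPa/HV = 1677 MPa = 1.677e+09 Pa.
Convert: Contact area A = 944.2 mm² = 9.442e-04 m².
Expressed in SI base units: W = 3.964 N, H = 1.677e+09 Pa, K = 1.889e-03.
Wear volume V = K·W·L/H = 1.889e-03 · 3.964 · 2.208 / 1.677e+09 = 9.859e-12 m³.
Mean depth h = V/A = 9.859e-12 / 9.442e-04 = 1.044e-08 m.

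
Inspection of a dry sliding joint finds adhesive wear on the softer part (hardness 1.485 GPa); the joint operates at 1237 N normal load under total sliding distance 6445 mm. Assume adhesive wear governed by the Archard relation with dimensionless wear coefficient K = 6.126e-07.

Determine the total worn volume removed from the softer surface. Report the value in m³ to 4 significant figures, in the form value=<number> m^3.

value=3.289e-12 m^3

The computation maintains exact precision. Printed values are rounded — rounded just once: 4 significant figures.
Path length L = 6445 mm = 6.445 m.
Hardness H = 1.485 GPa = 1.485e+09 Pa.
Expressed in SI base units: W = 1237 N, H = 1.485e+09 Pa, K = 6.126e-07.
Archard volume V = K·W·L/H = 6.126e-07 · 1237 · 6.445 / 1.485e+09 = 3.289e-12 m³.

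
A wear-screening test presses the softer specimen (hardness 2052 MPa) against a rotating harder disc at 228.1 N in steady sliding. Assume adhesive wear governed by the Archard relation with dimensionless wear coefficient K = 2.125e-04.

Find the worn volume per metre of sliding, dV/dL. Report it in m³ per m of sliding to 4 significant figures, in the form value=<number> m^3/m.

All working math maintains exact precision, and shown intermediates are rounded, and one final rounding: 4 significant digits.
Convert: Hardness H = 2052 MPa = 2.052e+09 Pa.
Expressed in SI base units: W = 228.1 N, H = 2.052e+09 Pa, K = 2.125e-04.
Sliding wear rate dV/dL = K·W/H: 2.125e-04 · 228.1 / 2.052e+09 = 2.362e-11 m³/m.

value=2.362e-11 m^3/m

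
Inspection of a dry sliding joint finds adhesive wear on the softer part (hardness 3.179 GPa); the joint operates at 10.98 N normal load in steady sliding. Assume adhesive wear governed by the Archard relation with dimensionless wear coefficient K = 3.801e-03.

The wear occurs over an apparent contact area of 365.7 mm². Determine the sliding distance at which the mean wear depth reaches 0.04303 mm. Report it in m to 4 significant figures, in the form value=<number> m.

The algebra keeps full float precision — the intermediates appear rounded. Rounded once at the end to four significant figures.
Hardness H = 3.179 GPa = 3.179e+09 Pa.
Contact area A = 365.7 mm² = 3.657e-04 m².
Depth limit h_lim = 0.04303 mm = 4.303e-05 m.
In SI base units, W = 10.98 N, H = 3.179e+09 Pa, K = 3.801e-03.
Limit volume V_lim = h_lim·A = 4.303e-05 · 3.657e-04 = 1.574e-08 m³.
So the life L = V_lim·H/(K·W) = 1.574e-08 · 3.179e+09 / (3.801e-03 · 10.98) = 1199 m.

value=1199 m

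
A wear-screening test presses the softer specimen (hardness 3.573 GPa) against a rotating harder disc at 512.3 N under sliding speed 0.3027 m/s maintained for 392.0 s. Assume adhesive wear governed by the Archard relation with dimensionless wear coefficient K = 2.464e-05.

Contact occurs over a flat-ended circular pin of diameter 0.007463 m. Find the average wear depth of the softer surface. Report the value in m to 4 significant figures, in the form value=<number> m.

value=9.583e-06 m

Displayed values are rounded. Each operation holds full float precision. Rounded just once to 4 significant digits.
Path length L = v·t = 0.3027 m/s × 392.0 s = 118.7 m.
Hardness H = 3.573 GPa = 3.573e+09 Pa.
Contact area A = π·d²/4 = π·(0.007463 m)²/4 = 4.374e-05 m².
Collected in SI base units: W = 512.3 N, H = 3.573e+09 Pa, K = 2.464e-05.
By Archard's law, V = K·W·L/H = 2.464e-05 · 512.3 · 118.7 / 3.573e+09 = 4.192e-10 m³.
Depth of wear h = V/A = 4.192e-10 / 4.374e-05 = 9.583e-06 m.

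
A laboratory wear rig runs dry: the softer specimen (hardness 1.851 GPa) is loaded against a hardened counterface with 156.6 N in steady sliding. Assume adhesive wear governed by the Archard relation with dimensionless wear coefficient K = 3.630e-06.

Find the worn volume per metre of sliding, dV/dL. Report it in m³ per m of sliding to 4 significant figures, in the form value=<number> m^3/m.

value=3.071e-13 m^3/m

Intermediates are shown rounded — the algebra runs at full float precision — one final rounding, at four significant digits.
Hardness H = 1.851 GPa = 1.851e+09 Pa.
Collected in SI base units: W = 156.6 N, H = 1.851e+09 Pa, K = 3.630e-06.
Wear rate dV/dL = K·W/H, so: 3.630e-06 · 156.6 / 1.851e+09 = 3.071e-13 m³/m.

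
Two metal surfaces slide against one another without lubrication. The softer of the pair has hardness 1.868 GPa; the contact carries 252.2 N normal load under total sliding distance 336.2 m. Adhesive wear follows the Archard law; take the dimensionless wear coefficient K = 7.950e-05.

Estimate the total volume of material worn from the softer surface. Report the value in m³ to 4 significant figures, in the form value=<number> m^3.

Intermediates appear rounded, and all working math runs at full precision, and rounded just once: 4 significant digits.
Hardness H = 1.868 GPa = 1.868e+09 Pa.
SI base units throughout: W = 252.2 N, H = 1.868e+09 Pa, K = 7.950e-05.
Archard relation: V = K·W·L/H = 7.950e-05 · 252.2 · 336.2 / 1.868e+09 = 3.609e-09 m³.

value=3.609e-09 m^3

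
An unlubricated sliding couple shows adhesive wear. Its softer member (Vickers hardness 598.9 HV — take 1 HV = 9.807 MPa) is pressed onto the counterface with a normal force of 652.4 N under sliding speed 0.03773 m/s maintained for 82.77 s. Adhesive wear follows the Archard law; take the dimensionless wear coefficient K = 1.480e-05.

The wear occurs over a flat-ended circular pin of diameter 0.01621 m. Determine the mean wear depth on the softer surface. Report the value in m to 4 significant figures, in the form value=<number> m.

value=2.488e-08 m

Intermediates appear rounded, and all working math carries full float precision; rounded once at the end, at four significant figures.
Convert: The distance L = v·t = 0.03773 m/s × 82.77 s = 3.123 m.
Convert: Hardness H = 598.9 HV × 9.807 MPa/HV = 5873 MPa = 5.873e+09 Pa.
Convert: Contact area A = π·d²/4 = π·(0.01621 m)²/4 = 2.064e-04 m².
Restated in SI base units: W = 652.4 N, H = 5.873e+09 Pa, K = 1.480e-05.
Worn volume V = K·W·L/H = 1.480e-05 · 652.4 · 3.123 / 5.873e+09 = 5.134e-12 m³.
Depth h = V/A = 5.134e-12 / 2.064e-04 = 2.488e-08 m.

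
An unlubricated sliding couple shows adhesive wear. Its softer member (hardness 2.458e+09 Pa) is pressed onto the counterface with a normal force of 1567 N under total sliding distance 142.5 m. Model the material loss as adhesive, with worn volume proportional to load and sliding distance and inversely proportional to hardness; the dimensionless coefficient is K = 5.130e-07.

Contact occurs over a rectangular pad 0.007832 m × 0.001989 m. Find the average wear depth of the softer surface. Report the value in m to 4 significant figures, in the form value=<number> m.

value=2.992e-06 m

The computation maintains exact precision. Intermediate values are shown rounded — a lone final rounding: 4 significant digits.
Convert: Contact area A = 0.007832 m × 0.001989 m = 1.558e-05 m².
Expressed in SI base units: W = 1567 N, H = 2.458e+09 Pa, K = 5.130e-07.
Archard volume V = K·W·L/H = 5.130e-07 · 1567 · 142.5 / 2.458e+09 = 4.660e-11 m³.
Depth h = V/A = 4.660e-11 / 1.558e-05 = 2.992e-06 m.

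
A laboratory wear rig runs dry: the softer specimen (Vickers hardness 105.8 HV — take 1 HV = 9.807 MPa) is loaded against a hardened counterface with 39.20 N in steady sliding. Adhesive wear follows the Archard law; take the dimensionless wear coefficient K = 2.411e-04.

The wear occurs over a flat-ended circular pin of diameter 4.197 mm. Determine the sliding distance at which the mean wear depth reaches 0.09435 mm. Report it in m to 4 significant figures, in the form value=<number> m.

The intermediates are shown rounded, and the algebra keeps exact precision; one final rounding: four significant digits.
Convert: Hardness H = 105.8 HV × 9.807 MPa/HV = 1038 MPa = 1.038e+09 Pa.
Convert: Pin diameter d = 4.197 mm = 0.004197 m. Contact area A = π·d²/4 = π·(0.004197 m)²/4 = 1.383e-05 m².
Convert: Depth limit h_lim = 0.09435 mm = 9.435e-05 m.
SI base units throughout: W = 39.20 N, H = 1.038e+09 Pa, K = 2.411e-04.
Wearable volume V_lim = h_lim·A = 9.435e-05 · 1.383e-05 = 1.305e-09 m³.
So the life L = V_lim·H/(K·W) = 1.305e-09 · 1.038e+09 / (2.411e-04 · 39.20) = 143.3 m.

value=143.3 m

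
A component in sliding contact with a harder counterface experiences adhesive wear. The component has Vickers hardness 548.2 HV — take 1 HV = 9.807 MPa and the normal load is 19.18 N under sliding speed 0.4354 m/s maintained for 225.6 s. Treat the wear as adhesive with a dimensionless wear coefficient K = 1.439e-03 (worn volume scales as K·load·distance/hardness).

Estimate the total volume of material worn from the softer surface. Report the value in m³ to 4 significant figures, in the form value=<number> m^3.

value=5.043e-10 m^3

Intermediate values are displayed rounded. All arithmetic maintains full float precision; one last rounding to four significant digits.
Total distance L = v·t = 0.4354 m/s × 225.6 s = 98.23 m.
Hardness H = 548.2 HV × 9.807 MPa/HV = 5376 MPa = 5.376e+09 Pa.
As SI base values: W = 19.18 N, H = 5.376e+09 Pa, K = 1.439e-03.
Archard volume V = K·W·L/H = 1.439e-03 · 19.18 · 98.23 / 5.376e+09 = 5.043e-10 m³.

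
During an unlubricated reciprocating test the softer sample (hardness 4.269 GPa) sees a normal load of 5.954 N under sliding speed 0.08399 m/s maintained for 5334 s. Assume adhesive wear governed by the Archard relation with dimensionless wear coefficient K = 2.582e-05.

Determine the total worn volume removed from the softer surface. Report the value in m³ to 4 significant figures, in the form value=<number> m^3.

Intermediates are printed rounded; the computation maintains full float precision. Rounded just once, at 4 significant figures.
Distance L = v·t = 0.08399 m/s × 5334 s = 448.0 m.
Hardness H = 4.269 GPa = 4.269e+09 Pa.
Expressed in SI base units: W = 5.954 N, H = 4.269e+09 Pa, K = 2.582e-05.
Archard relation: V = K·W·L/H = 2.582e-05 · 5.954 · 448.0 / 4.269e+09 = 1.613e-11 m³.

value=1.613e-11 m^3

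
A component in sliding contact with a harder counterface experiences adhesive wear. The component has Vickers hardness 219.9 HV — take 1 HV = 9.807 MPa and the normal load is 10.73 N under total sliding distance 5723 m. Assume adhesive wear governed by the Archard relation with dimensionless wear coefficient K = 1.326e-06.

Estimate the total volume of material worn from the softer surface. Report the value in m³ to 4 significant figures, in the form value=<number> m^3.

The algebra holds full float precision — printed values are rounded; one final rounding to 4 significant figures.
Hardness H = 219.9 HV × 9.807 MPa/HV = 2157 MPa = 2.157e+09 Pa.
Expressed in SI base units: W = 10.73 N, H = 2.157e+09 Pa, K = 1.326e-06.
Apply Archard: V = K·W·L/H = 1.326e-06 · 10.73 · 5723 / 2.157e+09 = 3.776e-11 m³.

value=3.776e-11 m^3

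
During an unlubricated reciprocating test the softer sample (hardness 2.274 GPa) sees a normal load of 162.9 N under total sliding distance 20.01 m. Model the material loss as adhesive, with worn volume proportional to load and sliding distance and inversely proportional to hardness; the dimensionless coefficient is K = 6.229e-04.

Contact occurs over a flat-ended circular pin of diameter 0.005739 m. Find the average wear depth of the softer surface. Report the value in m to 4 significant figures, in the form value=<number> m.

The computation runs at exact precision. Shown intermediates are rounded, and one last rounding, at four significant figures.
Convert: Hardness H = 2.274 GPa = 2.274e+09 Pa.
Convert: Contact area A = π·d²/4 = π·(0.005739 m)²/4 = 2.587e-05 m².
In SI base units: W = 162.9 N, H = 2.274e+09 Pa, K = 6.229e-04.
Worn volume V = K·W·L/H = 6.229e-04 · 162.9 · 20.01 / 2.274e+09 = 8.929e-10 m³.
Depth of wear h = V/A = 8.929e-10 / 2.587e-05 = 3.452e-05 m.

value=3.452e-05 m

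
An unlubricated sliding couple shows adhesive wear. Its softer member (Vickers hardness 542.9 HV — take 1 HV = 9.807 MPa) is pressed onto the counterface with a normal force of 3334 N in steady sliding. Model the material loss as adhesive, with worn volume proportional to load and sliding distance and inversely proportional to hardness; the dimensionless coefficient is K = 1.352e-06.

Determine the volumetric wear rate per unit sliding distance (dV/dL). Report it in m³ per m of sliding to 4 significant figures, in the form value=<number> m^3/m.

Intermediate values appear rounded — all working math maintains full precision. Rounded just once, at 4 significant figures.
Convert: Hardness H = 542.9 HV × 9.807 MPa/HV = 5324 MPa = 5.324e+09 Pa.
Collected in SI base units: W = 3334 N, H = 5.324e+09 Pa, K = 1.352e-06.
Wear rate dV/dL = K·W/H, per unit distance: 1.352e-06 · 3334 / 5.324e+09 = 8.466e-13 m³/m.

value=8.466e-13 m^3/m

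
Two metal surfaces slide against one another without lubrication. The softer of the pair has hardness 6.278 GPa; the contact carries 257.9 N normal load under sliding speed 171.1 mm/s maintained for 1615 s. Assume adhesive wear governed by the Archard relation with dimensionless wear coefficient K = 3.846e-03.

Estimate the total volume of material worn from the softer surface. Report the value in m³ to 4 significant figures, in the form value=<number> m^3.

All arithmetic maintains full precision — intermediates are shown rounded; rounded once at the end, at four significant digits.
Convert: Sliding speed v = 171.1 mm/s = 0.1711 m/s. Path length L = v·t = 0.1711 m/s × 1615 s = 276.3 m.
Convert: Hardness H = 6.278 GPa = 6.278e+09 Pa.
As SI base values: W = 257.9 N, H = 6.278e+09 Pa, K = 3.846e-03.
Archard volume V = K·W·L/H = 3.846e-03 · 257.9 · 276.3 / 6.278e+09 = 4.366e-08 m³.

value=4.366e-08 m^3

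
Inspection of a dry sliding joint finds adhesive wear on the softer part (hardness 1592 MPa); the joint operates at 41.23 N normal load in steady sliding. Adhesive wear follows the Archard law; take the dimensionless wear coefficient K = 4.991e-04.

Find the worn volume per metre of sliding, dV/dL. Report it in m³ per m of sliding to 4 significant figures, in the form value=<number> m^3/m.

value=1.293e-11 m^3/m

All arithmetic runs at full precision. Displayed values are rounded. Rounded once at the end, at 4 significant figures.
Hardness H = 1592 MPa = 1.592e+09 Pa.
Expressed in SI base units: W = 41.23 N, H = 1.592e+09 Pa, K = 4.991e-04.
Wear rate dV/dL = K·W/H, per unit distance: 4.991e-04 · 41.23 / 1.592e+09 = 1.293e-11 m³/m.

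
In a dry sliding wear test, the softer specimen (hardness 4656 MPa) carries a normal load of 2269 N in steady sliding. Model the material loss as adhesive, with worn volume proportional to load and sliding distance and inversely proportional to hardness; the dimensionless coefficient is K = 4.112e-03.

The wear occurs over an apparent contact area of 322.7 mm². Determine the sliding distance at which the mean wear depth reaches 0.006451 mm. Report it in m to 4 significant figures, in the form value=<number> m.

value=1.039 m

Intermediate values are shown rounded — the algebra carries exact precision; a lone final rounding, at four significant figures.
Hardness H = 4656 MPa = 4.656e+09 Pa.
Contact area A = 322.7 mm² = 3.227e-04 m².
Depth limit h_lim = 0.006451 mm = 6.451e-06 m.
As SI base values: W = 2269 N, H = 4.656e+09 Pa, K = 4.112e-03.
Volume at the limit: V_lim = h_lim·A = 6.451e-06 · 3.227e-04 = 2.082e-09 m³.
Life L = V_lim·H/(K·W) = 2.082e-09 · 4.656e+09 / (4.112e-03 · 2269) = 1.039 m.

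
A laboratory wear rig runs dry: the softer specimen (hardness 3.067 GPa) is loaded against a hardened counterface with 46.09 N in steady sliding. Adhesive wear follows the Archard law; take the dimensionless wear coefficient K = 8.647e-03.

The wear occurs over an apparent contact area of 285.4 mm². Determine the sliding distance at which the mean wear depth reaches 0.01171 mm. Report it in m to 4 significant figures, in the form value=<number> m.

value=25.72 m

The intermediates are printed rounded — every step keeps full precision. Rounded just once to 4 significant digits.
Hardness H = 3.067 GPa = 3.067e+09 Pa.
Contact area A = 285.4 mm² = 2.854e-04 m².
Depth limit h_lim = 0.01171 mm = 1.171e-05 m.
SI base units throughout: W = 46.09 N, H = 3.067e+09 Pa, K = 8.647e-03.
Allowed volume V_lim = h_lim·A = 1.171e-05 · 2.854e-04 = 3.342e-09 m³.
Life L = V_lim·H/(K·W) = 3.342e-09 · 3.067e+09 / (8.647e-03 · 46.09) = 25.72 m.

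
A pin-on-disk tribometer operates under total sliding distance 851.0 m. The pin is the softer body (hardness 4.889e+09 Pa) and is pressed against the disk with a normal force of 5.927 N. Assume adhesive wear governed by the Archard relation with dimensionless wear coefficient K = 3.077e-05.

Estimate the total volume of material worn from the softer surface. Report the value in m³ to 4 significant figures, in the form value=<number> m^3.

value=3.174e-11 m^3

The intermediates are printed rounded, and the computation carries exact precision, and a single final rounding: four significant digits.
Working in SI base units: W = 5.927 N, H = 4.889e+09 Pa, K = 3.077e-05.
The Archard volume V = K·W·L/H = 3.077e-05 · 5.927 · 851.0 / 4.889e+09 = 3.174e-11 m³.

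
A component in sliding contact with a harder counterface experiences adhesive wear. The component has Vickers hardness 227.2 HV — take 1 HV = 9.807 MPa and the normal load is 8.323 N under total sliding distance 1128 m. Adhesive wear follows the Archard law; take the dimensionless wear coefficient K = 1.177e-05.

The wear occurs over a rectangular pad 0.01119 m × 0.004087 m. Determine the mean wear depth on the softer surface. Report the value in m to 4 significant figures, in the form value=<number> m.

value=1.084e-06 m

Intermediates are displayed rounded; the algebra runs at exact precision — a lone final rounding, at four significant digits.
Convert: Hardness H = 227.2 HV × 9.807 MPa/HV = 2228 MPa = 2.228e+09 Pa.
Convert: Contact area A = 0.01119 m × 0.004087 m = 4.573e-05 m².
In SI base units, W = 8.323 N, H = 2.228e+09 Pa, K = 1.177e-05.
The Archard volume V = K·W·L/H = 1.177e-05 · 8.323 · 1128 / 2.228e+09 = 4.959e-11 m³.
Average depth h = V/A = 4.959e-11 / 4.573e-05 = 1.084e-06 m.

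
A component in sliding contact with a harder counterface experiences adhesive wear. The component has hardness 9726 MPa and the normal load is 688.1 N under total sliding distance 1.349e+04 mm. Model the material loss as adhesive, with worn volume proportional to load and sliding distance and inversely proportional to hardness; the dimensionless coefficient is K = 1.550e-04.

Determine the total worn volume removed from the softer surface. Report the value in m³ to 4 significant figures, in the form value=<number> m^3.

value=1.479e-10 m^3

Printed values are rounded — all working math carries full float precision. Rounded once at the end to four significant digits.
Convert: The distance L = 1.349e+04 mm = 13.49 m.
Convert: Hardness H = 9726 MPa = 9.726e+09 Pa.
Working in SI base units: W = 688.1 N, H = 9.726e+09 Pa, K = 1.550e-04.
Worn volume V = K·W·L/H = 1.550e-04 · 688.1 · 13.49 / 9.726e+09 = 1.479e-10 m³.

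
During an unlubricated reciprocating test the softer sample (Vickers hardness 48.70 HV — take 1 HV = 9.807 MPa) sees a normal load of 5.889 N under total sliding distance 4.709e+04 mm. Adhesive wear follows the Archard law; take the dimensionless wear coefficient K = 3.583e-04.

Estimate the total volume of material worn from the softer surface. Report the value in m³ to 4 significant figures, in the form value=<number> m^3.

Intermediate values are printed rounded, and every step maintains full float precision — one final rounding, at 4 significant figures.
Sliding distance L = 4.709e+04 mm = 47.09 m.
Hardness H = 48.70 HV × 9.807 MPa/HV = 477.6 MPa = 4.776e+08 Pa.
In SI base units, W = 5.889 N, H = 4.776e+08 Pa, K = 3.583e-04.
By Archard's law, V = K·W·L/H = 3.583e-04 · 5.889 · 47.09 / 4.776e+08 = 2.080e-10 m³.

value=2.080e-10 m^3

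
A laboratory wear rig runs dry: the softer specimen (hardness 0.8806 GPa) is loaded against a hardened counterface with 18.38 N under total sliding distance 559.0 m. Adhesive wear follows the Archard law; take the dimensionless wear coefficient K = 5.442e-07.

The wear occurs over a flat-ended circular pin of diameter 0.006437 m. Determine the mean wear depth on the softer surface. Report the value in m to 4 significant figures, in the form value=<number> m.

value=1.951e-07 m

The algebra holds exact precision, and intermediates are shown rounded. Rounded once at the end to four significant digits.
Hardness H = 0.8806 GPa = 8.806e+08 Pa.
Contact area A = π·d²/4 = π·(0.006437 m)²/4 = 3.254e-05 m².
Restated in SI base units: W = 18.38 N, H = 8.806e+08 Pa, K = 5.442e-07.
The Archard volume V = K·W·L/H = 5.442e-07 · 18.38 · 559.0 / 8.806e+08 = 6.349e-12 m³.
Wear depth h = V/A = 6.349e-12 / 3.254e-05 = 1.951e-07 m.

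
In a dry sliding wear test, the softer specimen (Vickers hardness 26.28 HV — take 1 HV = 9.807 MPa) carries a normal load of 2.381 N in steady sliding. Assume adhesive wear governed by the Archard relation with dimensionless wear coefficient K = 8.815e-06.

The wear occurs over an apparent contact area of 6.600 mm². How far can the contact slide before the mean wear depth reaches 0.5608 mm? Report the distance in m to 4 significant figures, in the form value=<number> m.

The computation holds exact precision; the intermediates are printed rounded, and one last rounding, at four significant digits.
Convert: Hardness H = 26.28 HV × 9.807 MPa/HV = 257.7 MPa = 2.577e+08 Pa.
Convert: Contact area A = 6.600 mm² = 6.600e-06 m².
Convert: Depth limit h_lim = 0.5608 mm = 5.608e-04 m.
Collected in SI base units: W = 2.381 N, H = 2.577e+08 Pa, K = 8.815e-06.
At the depth limit, V_lim = h_lim·A = 5.608e-04 · 6.600e-06 = 3.701e-09 m³.
Life L = V_lim·H/(K·W) = 3.701e-09 · 2.577e+08 / (8.815e-06 · 2.381) = 4.545e+04 m.

value=4.545e+04 m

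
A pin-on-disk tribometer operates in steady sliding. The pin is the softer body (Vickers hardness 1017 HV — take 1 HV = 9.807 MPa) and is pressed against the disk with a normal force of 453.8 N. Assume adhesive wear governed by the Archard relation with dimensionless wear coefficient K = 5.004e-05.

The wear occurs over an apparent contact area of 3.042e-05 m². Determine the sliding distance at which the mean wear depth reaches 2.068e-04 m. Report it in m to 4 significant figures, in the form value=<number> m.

Intermediates are printed rounded, and all working math holds full float precision; one final rounding to 4 significant digits.
Hardness H = 1017 HV × 9.807 MPa/HV = 9974 MPa = 9.974e+09 Pa.
Working in SI base units: W = 453.8 N, H = 9.974e+09 Pa, K = 5.004e-05.
Wearable volume V_lim = h_lim·A = 2.068e-04 · 3.042e-05 = 6.291e-09 m³.
Inverting, life L = V_lim·H/(K·W) = 6.291e-09 · 9.974e+09 / (5.004e-05 · 453.8) = 2763 m.

value=2763 m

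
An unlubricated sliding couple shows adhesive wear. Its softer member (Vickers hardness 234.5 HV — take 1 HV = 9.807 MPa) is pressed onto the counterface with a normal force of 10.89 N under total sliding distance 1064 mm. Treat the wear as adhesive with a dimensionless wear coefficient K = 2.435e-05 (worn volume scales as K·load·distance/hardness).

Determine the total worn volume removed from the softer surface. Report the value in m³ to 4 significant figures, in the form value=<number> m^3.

value=1.227e-13 m^3

Quoted intermediates are rounded; each operation maintains exact precision. Rounded once at the end: four significant digits.
Convert: Distance L = 1064 mm = 1.064 m.
Convert: Hardness H = 234.5 HV × 9.807 MPa/HV = 2300 MPa = 2.300e+09 Pa.
In SI base units: W = 10.89 N, H = 2.300e+09 Pa, K = 2.435e-05.
Worn volume V = K·W·L/H = 2.435e-05 · 10.89 · 1.064 / 2.300e+09 = 1.227e-13 m³.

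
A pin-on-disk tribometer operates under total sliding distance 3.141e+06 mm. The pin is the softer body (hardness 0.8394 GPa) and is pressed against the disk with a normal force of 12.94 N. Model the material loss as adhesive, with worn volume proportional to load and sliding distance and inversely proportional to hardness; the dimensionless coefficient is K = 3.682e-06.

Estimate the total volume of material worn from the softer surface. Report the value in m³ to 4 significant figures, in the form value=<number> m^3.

All arithmetic carries full precision. Intermediate values are shown rounded; rounded just once to four significant figures.
Distance covered L = 3.141e+06 mm = 3141 m.
Hardness H = 0.8394 GPa = 8.394e+08 Pa.
Collected in SI base units: W = 12.94 N, H = 8.394e+08 Pa, K = 3.682e-06.
The Archard volume V = K·W·L/H = 3.682e-06 · 12.94 · 3141 / 8.394e+08 = 1.783e-10 m³.

value=1.783e-10 m^3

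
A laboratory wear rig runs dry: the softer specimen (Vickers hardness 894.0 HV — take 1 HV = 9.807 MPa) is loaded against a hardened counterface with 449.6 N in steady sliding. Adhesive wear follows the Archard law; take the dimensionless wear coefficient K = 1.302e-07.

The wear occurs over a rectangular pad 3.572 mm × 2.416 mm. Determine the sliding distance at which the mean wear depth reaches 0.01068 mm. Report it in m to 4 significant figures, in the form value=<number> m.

value=1.380e+04 m

The algebra runs at full float precision. The intermediates appear rounded; rounded once at the end: 4 significant figures.
Convert: Hardness H = 894.0 HV × 9.807 MPa/HV = 8767 MPa = 8.767e+09 Pa.
Convert: Pad sides 3.572 mm × 2.416 mm = 0.003572 m × 0.002416 m. Contact area A = 0.003572 m × 0.002416 m = 8.630e-06 m².
Convert: Depth limit h_lim = 0.01068 mm = 1.068e-05 m.
Restated in SI base units: W = 449.6 N, H = 8.767e+09 Pa, K = 1.302e-07.
Volume at the limit: V_lim = h_lim·A = 1.068e-05 · 8.630e-06 = 9.217e-11 m³.
Life L = V_lim·H/(K·W) = 9.217e-11 · 8.767e+09 / (1.302e-07 · 449.6) = 1.380e+04 m.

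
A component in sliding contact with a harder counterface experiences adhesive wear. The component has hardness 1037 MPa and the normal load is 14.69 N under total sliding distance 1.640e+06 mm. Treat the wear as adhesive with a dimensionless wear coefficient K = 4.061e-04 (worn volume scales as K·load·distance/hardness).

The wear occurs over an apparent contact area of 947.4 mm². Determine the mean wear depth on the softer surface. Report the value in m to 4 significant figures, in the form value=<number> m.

value=9.958e-06 m

Each operation runs at full precision; intermediates appear rounded; one final rounding to four significant digits.
Convert: Path length L = 1.640e+06 mm = 1640 m.
Convert: Hardness H = 1037 MPa = 1.037e+09 Pa.
Convert: Contact area A = 947.4 mm² = 9.474e-04 m².
Restated in SI base units: W = 14.69 N, H = 1.037e+09 Pa, K = 4.061e-04.
Volume removed: V = K·W·L/H = 4.061e-04 · 14.69 · 1640 / 1.037e+09 = 9.435e-09 m³.
Mean wear depth h = V/A = 9.435e-09 / 9.474e-04 = 9.958e-06 m.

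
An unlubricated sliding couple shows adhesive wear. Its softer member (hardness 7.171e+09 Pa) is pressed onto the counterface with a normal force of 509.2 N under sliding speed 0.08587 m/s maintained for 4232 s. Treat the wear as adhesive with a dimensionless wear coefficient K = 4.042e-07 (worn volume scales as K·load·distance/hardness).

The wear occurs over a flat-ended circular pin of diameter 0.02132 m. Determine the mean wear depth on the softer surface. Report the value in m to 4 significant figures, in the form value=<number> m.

value=2.922e-08 m

The computation maintains exact precision, and intermediates are displayed rounded. Rounded once at the end, at 4 significant digits.
Convert: Distance covered L = v·t = 0.08587 m/s × 4232 s = 363.4 m.
Convert: Contact area A = π·d²/4 = π·(0.02132 m)²/4 = 3.570e-04 m².
As SI base values: W = 509.2 N, H = 7.171e+09 Pa, K = 4.042e-07.
Worn volume V = K·W·L/H = 4.042e-07 · 509.2 · 363.4 / 7.171e+09 = 1.043e-11 m³.
Wear depth h = V/A = 1.043e-11 / 3.570e-04 = 2.922e-08 m.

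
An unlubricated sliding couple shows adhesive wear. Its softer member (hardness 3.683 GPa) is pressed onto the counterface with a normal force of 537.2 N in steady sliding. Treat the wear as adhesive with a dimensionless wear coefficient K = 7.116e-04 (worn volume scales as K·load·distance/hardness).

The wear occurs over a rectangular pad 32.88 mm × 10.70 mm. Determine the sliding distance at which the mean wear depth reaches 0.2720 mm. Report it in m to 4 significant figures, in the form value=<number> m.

Printed values are rounded, and all arithmetic holds full precision, and a lone final rounding: 4 significant digits.
Convert: Hardness H = 3.683 GPa = 3.683e+09 Pa.
Convert: Pad sides 32.88 mm × 10.70 mm = 0.03288 m × 0.01070 m. Contact area A = 0.03288 m × 0.01070 m = 3.518e-04 m².
Convert: Depth limit h_lim = 0.2720 mm = 2.720e-04 m.
Collected in SI base units: W = 537.2 N, H = 3.683e+09 Pa, K = 7.116e-04.
Limit volume V_lim = h_lim·A = 2.720e-04 · 3.518e-04 = 9.569e-08 m³.
Life L = V_lim·H/(K·W) = 9.569e-08 · 3.683e+09 / (7.116e-04 · 537.2) = 922.0 m.

value=922.0 m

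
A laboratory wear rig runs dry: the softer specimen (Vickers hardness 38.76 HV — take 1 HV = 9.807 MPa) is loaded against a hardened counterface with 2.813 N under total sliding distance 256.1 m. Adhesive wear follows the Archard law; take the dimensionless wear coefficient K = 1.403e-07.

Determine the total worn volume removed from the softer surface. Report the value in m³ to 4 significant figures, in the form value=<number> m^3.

value=2.659e-13 m^3

Each operation carries exact precision — intermediate values are shown rounded. Rounded once at the end: four significant figures.
Convert: Hardness H = 38.76 HV × 9.807 MPa/HV = 380.1 MPa = 3.801e+08 Pa.
Restated in SI base units: W = 2.813 N, H = 3.801e+08 Pa, K = 1.403e-07.
By Archard's law, V = K·W·L/H = 1.403e-07 · 2.813 · 256.1 / 3.801e+08 = 2.659e-13 m³.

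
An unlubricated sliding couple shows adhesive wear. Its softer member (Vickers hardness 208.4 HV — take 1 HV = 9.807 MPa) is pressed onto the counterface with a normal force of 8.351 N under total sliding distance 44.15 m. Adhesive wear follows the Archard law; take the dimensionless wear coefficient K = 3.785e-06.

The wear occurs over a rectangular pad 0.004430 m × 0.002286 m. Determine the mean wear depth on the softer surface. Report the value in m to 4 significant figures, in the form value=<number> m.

Each operation runs at full float precision; intermediates are printed rounded; one final rounding, at 4 significant digits.
Convert: Hardness H = 208.4 HV × 9.807 MPa/HV = 2044 MPa = 2.044e+09 Pa.
Convert: Contact area A = 0.004430 m × 0.002286 m = 1.013e-05 m².
In SI base units: W = 8.351 N, H = 2.044e+09 Pa, K = 3.785e-06.
By Archard's law, V = K·W·L/H = 3.785e-06 · 8.351 · 44.15 / 2.044e+09 = 6.828e-13 m³.
Depth h = V/A = 6.828e-13 / 1.013e-05 = 6.743e-08 m.

value=6.743e-08 m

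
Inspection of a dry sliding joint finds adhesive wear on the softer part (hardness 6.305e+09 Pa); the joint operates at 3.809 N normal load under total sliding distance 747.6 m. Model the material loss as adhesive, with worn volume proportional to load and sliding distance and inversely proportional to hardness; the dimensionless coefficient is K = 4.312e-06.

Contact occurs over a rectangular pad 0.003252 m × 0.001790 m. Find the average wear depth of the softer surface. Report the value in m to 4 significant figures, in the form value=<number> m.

Intermediate values appear rounded; all arithmetic keeps exact precision — one final rounding to four significant digits.
Convert: Contact area A = 0.003252 m × 0.001790 m = 5.821e-06 m².
Collected in SI base units: W = 3.809 N, H = 6.305e+09 Pa, K = 4.312e-06.
Volume removed: V = K·W·L/H = 4.312e-06 · 3.809 · 747.6 / 6.305e+09 = 1.947e-12 m³.
Average depth h = V/A = 1.947e-12 / 5.821e-06 = 3.346e-07 m.

value=3.346e-07 m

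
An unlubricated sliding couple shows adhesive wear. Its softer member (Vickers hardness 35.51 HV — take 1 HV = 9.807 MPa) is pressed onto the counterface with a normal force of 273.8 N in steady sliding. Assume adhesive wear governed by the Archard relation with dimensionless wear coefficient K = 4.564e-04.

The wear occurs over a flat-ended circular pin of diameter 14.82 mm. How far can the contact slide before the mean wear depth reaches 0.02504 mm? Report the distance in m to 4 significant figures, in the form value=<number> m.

value=12.04 m

Intermediate values appear rounded, and all arithmetic keeps full precision — a lone final rounding, at four significant figures.
Hardness H = 35.51 HV × 9.807 MPa/HV = 348.2 MPa = 3.482e+08 Pa.
Pin diameter d = 14.82 mm = 0.01482 m. Contact area A = π·d²/4 = π·(0.01482 m)²/4 = 1.725e-04 m².
Depth limit h_lim = 0.02504 mm = 2.504e-05 m.
As SI base values: W = 273.8 N, H = 3.482e+08 Pa, K = 4.564e-04.
Permissible volume V_lim = h_lim·A = 2.504e-05 · 1.725e-04 = 4.319e-09 m³.
Thus life L = V_lim·H/(K·W) = 4.319e-09 · 3.482e+08 / (4.564e-04 · 273.8) = 12.04 m.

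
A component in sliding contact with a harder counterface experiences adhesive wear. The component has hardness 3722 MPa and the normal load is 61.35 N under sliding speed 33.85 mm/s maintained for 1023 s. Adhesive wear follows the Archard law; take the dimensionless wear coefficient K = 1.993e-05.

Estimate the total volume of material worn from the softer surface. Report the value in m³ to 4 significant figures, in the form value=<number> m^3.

Intermediates are shown rounded — all arithmetic runs at full float precision; one final rounding to 4 significant figures.
Sliding speed v = 33.85 mm/s = 0.03385 m/s. Path length L = v·t = 0.03385 m/s × 1023 s = 34.63 m.
Hardness H = 3722 MPa = 3.722e+09 Pa.
In SI base units, W = 61.35 N, H = 3.722e+09 Pa, K = 1.993e-05.
By Archard's law, V = K·W·L/H = 1.993e-05 · 61.35 · 34.63 / 3.722e+09 = 1.138e-11 m³.

value=1.138e-11 m^3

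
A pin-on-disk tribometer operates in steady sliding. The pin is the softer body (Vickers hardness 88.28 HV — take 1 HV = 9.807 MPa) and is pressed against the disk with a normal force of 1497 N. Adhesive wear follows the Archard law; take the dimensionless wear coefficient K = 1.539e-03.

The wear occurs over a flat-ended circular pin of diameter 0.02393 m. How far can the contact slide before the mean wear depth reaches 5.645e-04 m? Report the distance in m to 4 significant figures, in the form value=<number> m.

value=95.41 m

All arithmetic keeps full precision — intermediates appear rounded — one final rounding to four significant digits.
Hardness H = 88.28 HV × 9.807 MPa/HV = 865.8 MPa = 8.658e+08 Pa.
Contact area A = π·d²/4 = π·(0.02393 m)²/4 = 4.498e-04 m².
In SI base units, W = 1497 N, H = 8.658e+08 Pa, K = 1.539e-03.
Wearable volume V_lim = h_lim·A = 5.645e-04 · 4.498e-04 = 2.539e-07 m³.
So the life L = V_lim·H/(K·W) = 2.539e-07 · 8.658e+08 / (1.539e-03 · 1497) = 95.41 m.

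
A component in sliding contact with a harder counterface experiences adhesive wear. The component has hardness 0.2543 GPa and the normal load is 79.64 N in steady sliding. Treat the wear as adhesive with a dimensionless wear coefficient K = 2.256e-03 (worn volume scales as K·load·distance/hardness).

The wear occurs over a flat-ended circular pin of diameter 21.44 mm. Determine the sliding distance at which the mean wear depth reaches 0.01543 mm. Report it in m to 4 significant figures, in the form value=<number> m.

value=7.885 m

Every step runs at exact precision; the intermediates are printed rounded; one last rounding: four significant figures.
Hardness H = 0.2543 GPa = 2.543e+08 Pa.
Pin diameter d = 21.44 mm = 0.02144 m. Contact area A = π·d²/4 = π·(0.02144 m)²/4 = 3.610e-04 m².
Depth limit h_lim = 0.01543 mm = 1.543e-05 m.
As SI base values: W = 79.64 N, H = 2.543e+08 Pa, K = 2.256e-03.
At the depth limit, V_lim = h_lim·A = 1.543e-05 · 3.610e-04 = 5.571e-09 m³.
Sliding life L = V_lim·H/(K·W) = 5.571e-09 · 2.543e+08 / (2.256e-03 · 79.64) = 7.885 m.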